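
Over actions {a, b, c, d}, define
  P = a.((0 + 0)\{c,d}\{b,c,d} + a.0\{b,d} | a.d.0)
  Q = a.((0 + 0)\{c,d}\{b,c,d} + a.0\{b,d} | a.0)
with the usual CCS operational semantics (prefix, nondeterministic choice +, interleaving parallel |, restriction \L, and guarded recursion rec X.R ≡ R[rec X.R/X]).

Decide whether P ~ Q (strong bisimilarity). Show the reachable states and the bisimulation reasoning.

NO

LTS(P): 7 reachable states
  p0 = a.((0 + 0)\{c,d}\{b,c,d} + a.0\{b,d} | a.d.0) ⊢ --a--▸ p1
  p1 = (0 + 0)\{c,d}\{b,c,d} + a.0\{b,d} | a.d.0 ⊢ --a--▸ p2, --a--▸ p3
  p2 = 0\{b,d} | a.d.0 ⊢ --a--▸ p4
  p3 = a.0\{b,d} | d.0 ⊢ --a--▸ p4, --d--▸ p5
  p4 = 0\{b,d} | d.0 ⊢ --d--▸ p6
  p5 = a.0\{b,d} | 0 ⊢ --a--▸ p6
  p6 = 0\{b,d} | 0 ⊢ stopped
LTS(Q): 5 reachable states
  q0 = a.((0 + 0)\{c,d}\{b,c,d} + a.0\{b,d} | a.0) ⊢ --a--▸ q1
  q1 = (0 + 0)\{c,d}\{b,c,d} + a.0\{b,d} | a.0 ⊢ --a--▸ q2, --a--▸ q3
  q2 = 0\{b,d} | a.0 ⊢ --a--▸ q4
  q3 = a.0\{b,d} | 0 ⊢ --a--▸ q4
  q4 = 0\{b,d} | 0 ⊢ stopped
Coarsest stable partition (strong bisimilarity classes):
  B0 = {p0}
  B1 = {p1}
  B2 = {p2}
  B3 = {p4}
  B4 = {p6, q4}
  B5 = {p3}
  B6 = {p5, q2, q3}
  B7 = {q0}
  B8 = {q1}
p0 ∈ B0, q0 ∈ B7 → different blocks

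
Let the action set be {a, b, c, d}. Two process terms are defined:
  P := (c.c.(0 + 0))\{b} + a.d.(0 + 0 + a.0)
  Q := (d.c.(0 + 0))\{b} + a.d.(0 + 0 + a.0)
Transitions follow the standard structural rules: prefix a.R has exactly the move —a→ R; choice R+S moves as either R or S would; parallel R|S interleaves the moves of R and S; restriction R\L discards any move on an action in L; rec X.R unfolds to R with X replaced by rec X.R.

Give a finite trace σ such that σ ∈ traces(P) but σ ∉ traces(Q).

LTS(P): 6 reachable states
  s0 = (c.c.(0 + 0))\{b} + a.d.(0 + 0 + a.0) | --a--▸ s1, --c--▸ s2
  s1 = d.(0 + 0 + a.0) | --d--▸ s3
  s2 = (c.(0 + 0))\{b} | --c--▸ s4
  s3 = 0 + 0 + a.0 | --a--▸ s5
  s4 = (0 + 0)\{b} | (no moves)
  s5 = 0 | (no moves)
LTS(Q): 6 reachable states
  t0 = (d.c.(0 + 0))\{b} + a.d.(0 + 0 + a.0) | --a--▸ t1, --d--▸ t2
  t1 = d.(0 + 0 + a.0) | --d--▸ t3
  t2 = (c.(0 + 0))\{b} | --c--▸ t4
  t3 = 0 + 0 + a.0 | --a--▸ t5
  t4 = (0 + 0)\{b} | (no moves)
  t5 = 0 | (no moves)
Run σ = ⟨c⟩ on P: start {s0}
  [1] c ⇒ {s2}
  P completes σ.
Run σ = ⟨c⟩ on Q: start {t0}
  [1] c ⇒ no successor for Q

c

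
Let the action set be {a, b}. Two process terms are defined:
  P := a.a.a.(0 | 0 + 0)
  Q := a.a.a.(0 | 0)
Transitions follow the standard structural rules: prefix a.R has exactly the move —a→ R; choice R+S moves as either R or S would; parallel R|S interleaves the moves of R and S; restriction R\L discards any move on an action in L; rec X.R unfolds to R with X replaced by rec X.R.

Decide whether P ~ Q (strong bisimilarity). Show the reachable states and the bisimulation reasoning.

P ~ Q

LTS(P): 4 reachable states
  s0 = a.a.a.(0 | 0 + 0) | ··a··> s1
  s1 = a.a.(0 | 0 + 0) | ··a··> s2
  s2 = a.(0 | 0 + 0) | ··a··> s3
  s3 = 0 | 0 + 0 | ∅
LTS(Q): 4 reachable states
  t0 = a.a.a.(0 | 0) | ··a··> t1
  t1 = a.a.(0 | 0) | ··a··> t2
  t2 = a.(0 | 0) | ··a··> t3
  t3 = 0 | 0 | ∅
Bisimilarity quotient blocks:
  B0 = {s0, t0}
  B1 = {s1, t1}
  B2 = {s2, t2}
  B3 = {s3, t3}
s0 ∈ B0, t0 ∈ B0 → same block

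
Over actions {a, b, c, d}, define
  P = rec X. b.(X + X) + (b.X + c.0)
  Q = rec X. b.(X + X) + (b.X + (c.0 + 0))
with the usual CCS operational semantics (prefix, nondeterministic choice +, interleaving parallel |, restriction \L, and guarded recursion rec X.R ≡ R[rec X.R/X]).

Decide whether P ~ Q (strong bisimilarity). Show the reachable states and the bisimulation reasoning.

Reachable graph of P (3 states):
  p0 = rec X. b.(X + X) + (b.X + c.0) | -b-> p0, -b-> p1, -c-> p2
  p1 = (rec X. b.(X + X) + (b.X + c.0)) + (rec X. b.(X + X) + (b.X + c.0)) | -b-> p0, -b-> p1, -c-> p2
  p2 = 0 | ·
Reachable graph of Q (3 states):
  q0 = rec X. b.(X + X) + (b.X + (c.0 + 0)) | -b-> q0, -b-> q1, -c-> q2
  q1 = (rec X. b.(X + X) + (b.X + (c.0 + 0))) + (rec X. b.(X + X) + (b.X + (c.0 + 0))) | -b-> q0, -b-> q1, -c-> q2
  q2 = 0 | ·
Coarsest stable partition (strong bisimilarity classes):
  B0 = {p0, p1, q0, q1}
  B1 = {p2, q2}
p0 ∈ B0, q0 ∈ B0 → same block

bisimilar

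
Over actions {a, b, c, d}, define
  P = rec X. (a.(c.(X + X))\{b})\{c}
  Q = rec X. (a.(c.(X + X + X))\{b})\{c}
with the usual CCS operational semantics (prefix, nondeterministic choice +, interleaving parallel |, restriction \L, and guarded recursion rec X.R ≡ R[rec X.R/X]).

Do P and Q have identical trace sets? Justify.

trace-equivalent

Reachable graph of P (2 states):
  m0 = rec X. (a.(c.(X + X))\{b})\{c} ⊢ --a--▸ m1
  m1 = (c.((rec X. (a.(c.(X + X))\{b})\{c}) + (rec X. (a.(c.(X + X))\{b})\{c})))\{b}\{c} ⊢ stopped
Reachable graph of Q (2 states):
  n0 = rec X. (a.(c.(X + X + X))\{b})\{c} ⊢ --a--▸ n1
  n1 = (c.((rec X. (a.(c.(X + X + X))\{b})\{c}) + (rec X. (a.(c.(X + X + X))\{b})\{c}) + (rec X. (a.(c.(X + X + X))\{b})\{c})))\{b}\{c} ⊢ stopped
Bisimilarity quotient blocks:
  B0 = {m0, n0}
  B1 = {m1, n1}
m0 ∈ B0, n0 ∈ B0 → same block
Bisimilar ⇒ trace-equivalent.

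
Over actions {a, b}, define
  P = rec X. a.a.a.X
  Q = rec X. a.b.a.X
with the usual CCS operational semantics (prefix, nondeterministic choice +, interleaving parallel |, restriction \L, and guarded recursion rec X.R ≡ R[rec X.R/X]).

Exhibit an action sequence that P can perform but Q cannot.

P's transition system — 3 states:
  p0 = rec X. a.a.a.X :: -a-> p1
  p1 = a.a.(rec X. a.a.a.X) :: -a-> p2
  p2 = a.(rec X. a.a.a.X) :: -a-> p0
Q's transition system — 3 states:
  q0 = rec X. a.b.a.X :: -a-> q1
  q1 = b.a.(rec X. a.b.a.X) :: -b-> q2
  q2 = a.(rec X. a.b.a.X) :: -a-> q0
Trace ⟨aa⟩ through P, begin at {p0}:
  step 1 (a): {p1}
  step 2 (a): {p2}
  ✓ P
Trace ⟨aa⟩ through Q, begin at {q0}:
  step 1 (a): {q1}
  step 2 (a): ∅ (Q stuck)

aa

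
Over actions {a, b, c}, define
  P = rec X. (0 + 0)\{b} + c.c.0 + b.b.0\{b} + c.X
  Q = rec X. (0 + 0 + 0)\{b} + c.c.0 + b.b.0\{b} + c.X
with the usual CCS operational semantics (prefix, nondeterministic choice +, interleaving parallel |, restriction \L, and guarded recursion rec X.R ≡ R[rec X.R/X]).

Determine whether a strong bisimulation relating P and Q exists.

LTS(P): 5 reachable states
  s0 = rec X. (0 + 0)\{b} + c.c.0 + b.b.0\{b} + c.X ⊢ —b→ s1, —c→ s0, —c→ s2
  s1 = b.0\{b} ⊢ —b→ s3
  s2 = c.0 ⊢ —c→ s4
  s3 = 0\{b} ⊢ ∅
  s4 = 0 ⊢ ∅
LTS(Q): 5 reachable states
  t0 = rec X. (0 + 0 + 0)\{b} + c.c.0 + b.b.0\{b} + c.X ⊢ —b→ t1, —c→ t0, —c→ t2
  t1 = b.0\{b} ⊢ —b→ t3
  t2 = c.0 ⊢ —c→ t4
  t3 = 0\{b} ⊢ ∅
  t4 = 0 ⊢ ∅
Partition-refinement fixed point:
  B0 = {s0, t0}
  B1 = {s2, t2}
  B2 = {s3, s4, t3, t4}
  B3 = {s1, t1}
s0 ∈ B0, t0 ∈ B0 → same block

YES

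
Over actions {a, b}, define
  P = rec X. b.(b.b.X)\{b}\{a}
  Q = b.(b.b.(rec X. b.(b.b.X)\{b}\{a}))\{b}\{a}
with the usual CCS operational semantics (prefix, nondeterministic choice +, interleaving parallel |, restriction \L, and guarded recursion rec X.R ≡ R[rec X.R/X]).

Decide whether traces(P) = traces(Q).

YES

Reachable graph of P (2 states):
  m0 = rec X. b.(b.b.X)\{b}\{a} ⊢ =b=> m1
  m1 = (b.b.(rec X. b.(b.b.X)\{b}\{a}))\{b}\{a} ⊢ stopped
Reachable graph of Q (2 states):
  n0 = b.(b.b.(rec X. b.(b.b.X)\{b}\{a}))\{b}\{a} ⊢ =b=> n1
  n1 = (b.b.(rec X. b.(b.b.X)\{b}\{a}))\{b}\{a} ⊢ stopped
Partition-refinement fixed point:
  B0 = {m0, n0}
  B1 = {m1, n1}
m0 ∈ B0, n0 ∈ B0 → same block
Bisimilar ⇒ trace-equivalent.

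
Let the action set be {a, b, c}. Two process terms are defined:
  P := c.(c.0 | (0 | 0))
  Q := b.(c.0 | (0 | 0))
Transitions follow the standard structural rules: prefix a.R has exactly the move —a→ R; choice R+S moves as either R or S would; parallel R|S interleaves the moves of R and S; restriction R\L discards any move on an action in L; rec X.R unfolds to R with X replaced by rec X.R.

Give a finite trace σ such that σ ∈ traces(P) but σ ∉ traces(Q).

Reachable graph of P (3 states):
  s0 = c.(c.0 | (0 | 0)) has moves —c→ s1
  s1 = c.0 | (0 | 0) has moves —c→ s2
  s2 = 0 | (0 | 0) has moves ∅
Reachable graph of Q (3 states):
  t0 = b.(c.0 | (0 | 0)) has moves —b→ t1
  t1 = c.0 | (0 | 0) has moves —c→ t2
  t2 = 0 | (0 | 0) has moves ∅
Executing c from P (initial set {s0}):
  after c @ step 1: {s1}
  ✓ P
Executing c from Q (initial set {t0}):
  after c @ step 1: ∅  — Q cannot continue

c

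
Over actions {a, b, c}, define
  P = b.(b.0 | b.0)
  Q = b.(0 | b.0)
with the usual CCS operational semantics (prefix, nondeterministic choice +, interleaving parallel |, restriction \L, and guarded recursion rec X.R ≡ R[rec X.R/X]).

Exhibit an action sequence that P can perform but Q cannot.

Reachable graph of P (5 states):
  p0 = b.(b.0 | b.0) :: --b--▸ p1
  p1 = b.0 | b.0 :: --b--▸ p2, --b--▸ p3
  p2 = 0 | b.0 :: --b--▸ p4
  p3 = b.0 | 0 :: --b--▸ p4
  p4 = 0 | 0 :: ·
Reachable graph of Q (3 states):
  q0 = b.(0 | b.0) :: --b--▸ q1
  q1 = 0 | b.0 :: --b--▸ q2
  q2 = 0 | 0 :: ·
Trace ⟨bbb⟩ through P, begin at {p0}:
  [1] b ⇒ {p1}
  [2] b ⇒ {p2, p3}
  [3] b ⇒ {p4}
  P completes σ.
Trace ⟨bbb⟩ through Q, begin at {q0}:
  [1] b ⇒ {q1}
  [2] b ⇒ {q2}
  [3] b ⇒ no successor for Q

bbb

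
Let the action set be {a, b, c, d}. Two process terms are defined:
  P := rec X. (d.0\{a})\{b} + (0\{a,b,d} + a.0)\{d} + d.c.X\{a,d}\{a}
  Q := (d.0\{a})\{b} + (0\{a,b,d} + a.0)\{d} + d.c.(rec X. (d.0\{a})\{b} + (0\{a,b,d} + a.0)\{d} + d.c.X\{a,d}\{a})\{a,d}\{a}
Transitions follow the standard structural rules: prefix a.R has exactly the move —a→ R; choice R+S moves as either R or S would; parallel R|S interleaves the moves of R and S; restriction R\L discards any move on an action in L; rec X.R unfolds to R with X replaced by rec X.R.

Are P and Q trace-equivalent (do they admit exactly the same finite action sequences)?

P's transition system — 5 states:
  s0 = rec X. (d.0\{a})\{b} + (0\{a,b,d} + a.0)\{d} + d.c.X\{a,d}\{a} :: --a--▸ s1, --d--▸ s2, --d--▸ s3
  s1 = 0\{d} :: deadlocked
  s2 = 0\{a}\{b} :: deadlocked
  s3 = c.(rec X. (d.0\{a})\{b} + (0\{a,b,d} + a.0)\{d} + d.c.X\{a,d}\{a})\{a,d}\{a} :: --c--▸ s4
  s4 = (rec X. (d.0\{a})\{b} + (0\{a,b,d} + a.0)\{d} + d.c.X\{a,d}\{a})\{a,d}\{a} :: deadlocked
Q's transition system — 5 states:
  t0 = (d.0\{a})\{b} + (0\{a,b,d} + a.0)\{d} + d.c.(rec X. (d.0\{a})\{b} + (0\{a,b,d} + a.0)\{d} + d.c.X\{a,d}\{a})\{a,d}\{a} :: --a--▸ t1, --d--▸ t2, --d--▸ t3
  t1 = 0\{d} :: deadlocked
  t2 = 0\{a}\{b} :: deadlocked
  t3 = c.(rec X. (d.0\{a})\{b} + (0\{a,b,d} + a.0)\{d} + d.c.X\{a,d}\{a})\{a,d}\{a} :: --c--▸ t4
  t4 = (rec X. (d.0\{a})\{b} + (0\{a,b,d} + a.0)\{d} + d.c.X\{a,d}\{a})\{a,d}\{a} :: deadlocked
Bisimilarity quotient blocks:
  B0 = {s0, t0}
  B1 = {s1, s2, s4, t1, t2, t4}
  B2 = {s3, t3}
s0 ∈ B0, t0 ∈ B0 → same block
Bisimilar ⇒ trace-equivalent.

YES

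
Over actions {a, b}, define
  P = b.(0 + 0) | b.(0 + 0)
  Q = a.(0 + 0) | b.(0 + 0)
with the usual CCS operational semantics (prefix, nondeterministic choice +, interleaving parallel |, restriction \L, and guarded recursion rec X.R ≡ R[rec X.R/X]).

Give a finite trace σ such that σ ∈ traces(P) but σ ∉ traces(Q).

bb

Reachable graph of P (4 states):
  u0 = b.(0 + 0) | b.(0 + 0) → —b→ u1, —b→ u2
  u1 = (0 + 0) | b.(0 + 0) → —b→ u3
  u2 = b.(0 + 0) | (0 + 0) → —b→ u3
  u3 = (0 + 0) | (0 + 0) → ∅
Reachable graph of Q (4 states):
  v0 = a.(0 + 0) | b.(0 + 0) → —a→ v1, —b→ v2
  v1 = (0 + 0) | b.(0 + 0) → —b→ v3
  v2 = a.(0 + 0) | (0 + 0) → —a→ v3
  v3 = (0 + 0) | (0 + 0) → ∅
Trace ⟨bb⟩ through P, begin at {u0}:
  after b @ step 1: {u1, u2}
  after b @ step 2: {u3}
  P completes σ.
Trace ⟨bb⟩ through Q, begin at {v0}:
  after b @ step 1: {v2}
  after b @ step 2: ∅  — Q cannot continue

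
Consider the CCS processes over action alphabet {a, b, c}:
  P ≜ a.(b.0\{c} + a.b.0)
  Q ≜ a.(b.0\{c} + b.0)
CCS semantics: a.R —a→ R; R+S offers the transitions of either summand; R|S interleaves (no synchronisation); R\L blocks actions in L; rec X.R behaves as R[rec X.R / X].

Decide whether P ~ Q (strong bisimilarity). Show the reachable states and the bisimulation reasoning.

not bisimilar

Reachable graph of P (5 states):
  m0 = a.(b.0\{c} + a.b.0) has moves =a=> m1
  m1 = b.0\{c} + a.b.0 has moves =a=> m2, =b=> m3
  m2 = b.0 has moves =b=> m4
  m3 = 0\{c} has moves deadlocked
  m4 = 0 has moves deadlocked
Reachable graph of Q (4 states):
  n0 = a.(b.0\{c} + b.0) has moves =a=> n1
  n1 = b.0\{c} + b.0 has moves =b=> n2, =b=> n3
  n2 = 0 has moves deadlocked
  n3 = 0\{c} has moves deadlocked
Partition-refinement fixed point:
  B0 = {m0}
  B1 = {m1}
  B2 = {m2, n1}
  B3 = {m3, m4, n2, n3}
  B4 = {n0}
m0 ∈ B0, n0 ∈ B4 → different blocks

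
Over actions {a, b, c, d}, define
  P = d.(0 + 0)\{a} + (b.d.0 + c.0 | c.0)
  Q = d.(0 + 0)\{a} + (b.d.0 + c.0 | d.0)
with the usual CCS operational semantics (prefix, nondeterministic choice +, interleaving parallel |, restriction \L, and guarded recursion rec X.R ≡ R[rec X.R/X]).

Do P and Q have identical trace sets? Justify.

LTS(P): 7 reachable states
  u0 = d.(0 + 0)\{a} + (b.d.0 + c.0 | c.0) ⊢ =b=> u1, =c=> u2, =c=> u3, =d=> u4
  u1 = d.0 ⊢ =d=> u5
  u2 = 0 | c.0 ⊢ =c=> u6
  u3 = c.0 | 0 ⊢ =c=> u6
  u4 = (0 + 0)\{a} ⊢ ·
  u5 = 0 ⊢ ·
  u6 = 0 | 0 ⊢ ·
LTS(Q): 7 reachable states
  v0 = d.(0 + 0)\{a} + (b.d.0 + c.0 | d.0) ⊢ =b=> v1, =c=> v2, =d=> v3, =d=> v4
  v1 = d.0 ⊢ =d=> v5
  v2 = 0 | d.0 ⊢ =d=> v6
  v3 = (0 + 0)\{a} ⊢ ·
  v4 = c.0 | 0 ⊢ =c=> v6
  v5 = 0 ⊢ ·
  v6 = 0 | 0 ⊢ ·
Run σ = ⟨cc⟩ on P: start {u0}
  [1] c ⇒ {u2, u3}
  [2] c ⇒ {u6}
  P completes σ.
Run σ = ⟨cc⟩ on Q: start {v0}
  [1] c ⇒ {v2}
  [2] c ⇒ ∅ (Q stuck)

trace-distinct — witness ⟨cc⟩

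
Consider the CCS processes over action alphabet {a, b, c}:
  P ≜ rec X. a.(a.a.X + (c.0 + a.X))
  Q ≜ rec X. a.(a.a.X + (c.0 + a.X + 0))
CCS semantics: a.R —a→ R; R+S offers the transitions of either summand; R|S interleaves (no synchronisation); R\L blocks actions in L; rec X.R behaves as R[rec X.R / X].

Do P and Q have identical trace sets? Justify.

trace-equivalent

Reachable graph of P (4 states):
  u0 = rec X. a.(a.a.X + (c.0 + a.X)) :: =a=> u1
  u1 = a.a.(rec X. a.(a.a.X + (c.0 + a.X))) + (c.0 + a.(rec X. a.(a.a.X + (c.0 + a.X)))) :: =a=> u0, =a=> u2, =c=> u3
  u2 = a.(rec X. a.(a.a.X + (c.0 + a.X))) :: =a=> u0
  u3 = 0 :: ·
Reachable graph of Q (4 states):
  v0 = rec X. a.(a.a.X + (c.0 + a.X + 0)) :: =a=> v1
  v1 = a.a.(rec X. a.(a.a.X + (c.0 + a.X + 0))) + (c.0 + a.(rec X. a.(a.a.X + (c.0 + a.X + 0))) + 0) :: =a=> v0, =a=> v2, =c=> v3
  v2 = a.(rec X. a.(a.a.X + (c.0 + a.X + 0))) :: =a=> v0
  v3 = 0 :: ·
Bisimilarity quotient blocks:
  B0 = {u0, v0}
  B1 = {u1, v1}
  B2 = {u2, v2}
  B3 = {u3, v3}
u0 ∈ B0, v0 ∈ B0 → same block
Bisimilar ⇒ trace-equivalent.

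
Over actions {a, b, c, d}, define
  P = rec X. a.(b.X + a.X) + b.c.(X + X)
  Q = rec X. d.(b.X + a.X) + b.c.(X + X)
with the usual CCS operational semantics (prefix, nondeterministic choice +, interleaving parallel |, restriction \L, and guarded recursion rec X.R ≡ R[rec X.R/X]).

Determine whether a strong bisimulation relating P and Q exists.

LTS(P): 4 reachable states
  s0 = rec X. a.(b.X + a.X) + b.c.(X + X) | =a=> s1, =b=> s2
  s1 = b.(rec X. a.(b.X + a.X) + b.c.(X + X)) + a.(rec X. a.(b.X + a.X) + b.c.(X + X)) | =a=> s0, =b=> s0
  s2 = c.((rec X. a.(b.X + a.X) + b.c.(X + X)) + (rec X. a.(b.X + a.X) + b.c.(X + X))) | =c=> s3
  s3 = (rec X. a.(b.X + a.X) + b.c.(X + X)) + (rec X. a.(b.X + a.X) + b.c.(X + X)) | =a=> s1, =b=> s2
LTS(Q): 4 reachable states
  t0 = rec X. d.(b.X + a.X) + b.c.(X + X) | =b=> t1, =d=> t2
  t1 = c.((rec X. d.(b.X + a.X) + b.c.(X + X)) + (rec X. d.(b.X + a.X) + b.c.(X + X))) | =c=> t3
  t2 = b.(rec X. d.(b.X + a.X) + b.c.(X + X)) + a.(rec X. d.(b.X + a.X) + b.c.(X + X)) | =a=> t0, =b=> t0
  t3 = (rec X. d.(b.X + a.X) + b.c.(X + X)) + (rec X. d.(b.X + a.X) + b.c.(X + X)) | =b=> t1, =d=> t2
Coarsest stable partition (strong bisimilarity classes):
  B0 = {s0, s3}
  B1 = {s1}
  B2 = {s2}
  B3 = {t0, t3}
  B4 = {t2}
  B5 = {t1}
s0 ∈ B0, t0 ∈ B3 → different blocks

P ≁ Q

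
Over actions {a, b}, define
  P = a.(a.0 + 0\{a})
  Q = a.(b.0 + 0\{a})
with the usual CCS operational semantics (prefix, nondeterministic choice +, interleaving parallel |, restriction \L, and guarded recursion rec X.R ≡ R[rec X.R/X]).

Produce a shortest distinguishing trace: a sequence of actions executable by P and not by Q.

P's transition system — 3 states:
  m0 = a.(a.0 + 0\{a}) has moves ··a··> m1
  m1 = a.0 + 0\{a} has moves ··a··> m2
  m2 = 0 has moves (no moves)
Q's transition system — 3 states:
  n0 = a.(b.0 + 0\{a}) has moves ··a··> n1
  n1 = b.0 + 0\{a} has moves ··b··> n2
  n2 = 0 has moves (no moves)
Trace ⟨aa⟩ through P, begin at {m0}:
  step 1 (a): {m1}
  step 2 (a): {m2}
  — P admits the full trace.
Trace ⟨aa⟩ through Q, begin at {n0}:
  step 1 (a): {n1}
  step 2 (a): ∅  — Q cannot continue

aa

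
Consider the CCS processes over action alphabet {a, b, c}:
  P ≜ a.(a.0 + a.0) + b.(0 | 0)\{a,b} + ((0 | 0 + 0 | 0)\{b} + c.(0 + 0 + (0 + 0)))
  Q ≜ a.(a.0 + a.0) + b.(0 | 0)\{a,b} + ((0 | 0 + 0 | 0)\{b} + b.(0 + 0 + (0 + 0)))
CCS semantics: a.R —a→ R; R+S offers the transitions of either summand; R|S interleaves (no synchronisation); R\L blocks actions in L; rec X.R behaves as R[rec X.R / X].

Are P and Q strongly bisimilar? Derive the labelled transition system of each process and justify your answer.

LTS(P): 5 reachable states
  s0 = a.(a.0 + a.0) + b.(0 | 0)\{a,b} + ((0 | 0 + 0 | 0)\{b} + c.(0 + 0 + (0 + 0))) ⊢ ··a··> s1, ··b··> s2, ··c··> s3
  s1 = a.0 + a.0 ⊢ ··a··> s4
  s2 = (0 | 0)\{a,b} ⊢ deadlocked
  s3 = 0 + 0 + (0 + 0) ⊢ deadlocked
  s4 = 0 ⊢ deadlocked
LTS(Q): 5 reachable states
  t0 = a.(a.0 + a.0) + b.(0 | 0)\{a,b} + ((0 | 0 + 0 | 0)\{b} + b.(0 + 0 + (0 + 0))) ⊢ ··a··> t1, ··b··> t2, ··b··> t3
  t1 = a.0 + a.0 ⊢ ··a··> t4
  t2 = (0 | 0)\{a,b} ⊢ deadlocked
  t3 = 0 + 0 + (0 + 0) ⊢ deadlocked
  t4 = 0 ⊢ deadlocked
Partition-refinement fixed point:
  B0 = {s0}
  B1 = {s2, s3, s4, t2, t3, t4}
  B2 = {s1, t1}
  B3 = {t0}
s0 ∈ B0, t0 ∈ B3 → different blocks

P ≁ Q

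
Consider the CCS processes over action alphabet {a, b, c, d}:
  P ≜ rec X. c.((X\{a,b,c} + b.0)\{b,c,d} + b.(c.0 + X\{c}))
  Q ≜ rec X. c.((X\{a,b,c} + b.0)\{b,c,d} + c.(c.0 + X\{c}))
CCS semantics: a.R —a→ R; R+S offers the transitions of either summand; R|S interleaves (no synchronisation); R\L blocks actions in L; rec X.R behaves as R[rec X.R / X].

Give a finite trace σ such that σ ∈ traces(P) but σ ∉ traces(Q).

cb

P's transition system — 4 states:
  p0 = rec X. c.((X\{a,b,c} + b.0)\{b,c,d} + b.(c.0 + X\{c})) | —c→ p1
  p1 = ((rec X. c.((X\{a,b,c} + b.0)\{b,c,d} + b.(c.0 + X\{c})))\{a,b,c} + b.0)\{b,c,d} + b.(c.0 + (rec X. c.((X\{a,b,c} + b.0)\{b,c,d} + b.(c.0 + X\{c})))\{c}) | —b→ p2
  p2 = c.0 + (rec X. c.((X\{a,b,c} + b.0)\{b,c,d} + b.(c.0 + X\{c})))\{c} | —c→ p3
  p3 = 0 | ·
Q's transition system — 4 states:
  q0 = rec X. c.((X\{a,b,c} + b.0)\{b,c,d} + c.(c.0 + X\{c})) | —c→ q1
  q1 = ((rec X. c.((X\{a,b,c} + b.0)\{b,c,d} + c.(c.0 + X\{c})))\{a,b,c} + b.0)\{b,c,d} + c.(c.0 + (rec X. c.((X\{a,b,c} + b.0)\{b,c,d} + c.(c.0 + X\{c})))\{c}) | —c→ q2
  q2 = c.0 + (rec X. c.((X\{a,b,c} + b.0)\{b,c,d} + c.(c.0 + X\{c})))\{c} | —c→ q3
  q3 = 0 | ·
Executing cb from P (initial set {p0}):
  after c @ step 1: {p1}
  after b @ step 2: {p2}
  — P admits the full trace.
Executing cb from Q (initial set {q0}):
  after c @ step 1: {q1}
  after b @ step 2: ∅ (Q stuck)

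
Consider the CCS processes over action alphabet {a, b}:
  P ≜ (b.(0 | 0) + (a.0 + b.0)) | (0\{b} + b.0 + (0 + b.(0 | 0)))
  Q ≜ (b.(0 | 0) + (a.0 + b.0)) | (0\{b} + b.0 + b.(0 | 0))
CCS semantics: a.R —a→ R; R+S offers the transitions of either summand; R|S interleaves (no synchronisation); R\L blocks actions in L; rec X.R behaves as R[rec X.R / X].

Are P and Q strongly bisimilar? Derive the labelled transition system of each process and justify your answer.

Reachable graph of P (9 states):
  p0 = (b.(0 | 0) + (a.0 + b.0)) | (0\{b} + b.0 + (0 + b.(0 | 0))) :: --a--▸ p1, --b--▸ p1, --b--▸ p2, --b--▸ p3, --b--▸ p4
  p1 = 0 | (0\{b} + b.0 + (0 + b.(0 | 0))) :: --b--▸ p5, --b--▸ p6
  p2 = (b.(0 | 0) + (a.0 + b.0)) | (0 | 0) :: --a--▸ p5, --b--▸ p5, --b--▸ p7
  p3 = (b.(0 | 0) + (a.0 + b.0)) | 0 :: --a--▸ p6, --b--▸ p6, --b--▸ p8
  p4 = 0 | 0 | (0\{b} + b.0 + (0 + b.(0 | 0))) :: --b--▸ p7, --b--▸ p8
  p5 = 0 | (0 | 0) :: ∅
  p6 = 0 | 0 :: ∅
  p7 = 0 | 0 | (0 | 0) :: ∅
  p8 = 0 | 0 | 0 :: ∅
Reachable graph of Q (9 states):
  q0 = (b.(0 | 0) + (a.0 + b.0)) | (0\{b} + b.0 + b.(0 | 0)) :: --a--▸ q1, --b--▸ q1, --b--▸ q2, --b--▸ q3, --b--▸ q4
  q1 = 0 | (0\{b} + b.0 + b.(0 | 0)) :: --b--▸ q5, --b--▸ q6
  q2 = (b.(0 | 0) + (a.0 + b.0)) | (0 | 0) :: --a--▸ q5, --b--▸ q5, --b--▸ q7
  q3 = (b.(0 | 0) + (a.0 + b.0)) | 0 :: --a--▸ q6, --b--▸ q6, --b--▸ q8
  q4 = 0 | 0 | (0\{b} + b.0 + b.(0 | 0)) :: --b--▸ q7, --b--▸ q8
  q5 = 0 | (0 | 0) :: ∅
  q6 = 0 | 0 :: ∅
  q7 = 0 | 0 | (0 | 0) :: ∅
  q8 = 0 | 0 | 0 :: ∅
Bisimilarity quotient blocks:
  B0 = {p0, q0}
  B1 = {p1, p4, q1, q4}
  B2 = {p5, p6, p7, p8, q5, q6, q7, q8}
  B3 = {p2, p3, q2, q3}
p0 ∈ B0, q0 ∈ B0 → same block

P ~ Q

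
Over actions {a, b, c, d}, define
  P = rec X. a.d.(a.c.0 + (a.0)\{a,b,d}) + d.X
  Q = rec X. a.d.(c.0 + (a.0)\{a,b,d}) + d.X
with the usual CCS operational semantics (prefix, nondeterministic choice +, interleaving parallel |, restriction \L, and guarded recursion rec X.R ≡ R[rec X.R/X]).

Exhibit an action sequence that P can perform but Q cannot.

ada

P's transition system — 5 states:
  s0 = rec X. a.d.(a.c.0 + (a.0)\{a,b,d}) + d.X ⊢ --a--▸ s1, --d--▸ s0
  s1 = d.(a.c.0 + (a.0)\{a,b,d}) ⊢ --d--▸ s2
  s2 = a.c.0 + (a.0)\{a,b,d} ⊢ --a--▸ s3
  s3 = c.0 ⊢ --c--▸ s4
  s4 = 0 ⊢ deadlocked
Q's transition system — 4 states:
  t0 = rec X. a.d.(c.0 + (a.0)\{a,b,d}) + d.X ⊢ --a--▸ t1, --d--▸ t0
  t1 = d.(c.0 + (a.0)\{a,b,d}) ⊢ --d--▸ t2
  t2 = c.0 + (a.0)\{a,b,d} ⊢ --c--▸ t3
  t3 = 0 ⊢ deadlocked
Trace ⟨ada⟩ through P, begin at {s0}:
  step 1 (a): {s1}
  step 2 (d): {s2}
  step 3 (a): {s3}
  ✓ P
Trace ⟨ada⟩ through Q, begin at {t0}:
  step 1 (a): {t1}
  step 2 (d): {t2}
  step 3 (a): ∅  — Q cannot continue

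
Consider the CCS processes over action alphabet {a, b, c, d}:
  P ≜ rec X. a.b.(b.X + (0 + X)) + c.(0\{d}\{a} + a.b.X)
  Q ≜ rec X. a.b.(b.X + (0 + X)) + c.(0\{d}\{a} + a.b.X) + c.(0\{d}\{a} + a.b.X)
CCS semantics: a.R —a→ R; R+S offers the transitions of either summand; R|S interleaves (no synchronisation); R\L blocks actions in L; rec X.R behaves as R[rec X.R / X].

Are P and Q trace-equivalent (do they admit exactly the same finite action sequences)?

trace-equivalent

Reachable graph of P (5 states):
  u0 = rec X. a.b.(b.X + (0 + X)) + c.(0\{d}\{a} + a.b.X) | --a--▸ u1, --c--▸ u2
  u1 = b.(b.(rec X. a.b.(b.X + (0 + X)) + c.(0\{d}\{a} + a.b.X)) + (0 + (rec X. a.b.(b.X + (0 + X)) + c.(0\{d}\{a} + a.b.X)))) | --b--▸ u3
  u2 = 0\{d}\{a} + a.b.(rec X. a.b.(b.X + (0 + X)) + c.(0\{d}\{a} + a.b.X)) | --a--▸ u4
  u3 = b.(rec X. a.b.(b.X + (0 + X)) + c.(0\{d}\{a} + a.b.X)) + (0 + (rec X. a.b.(b.X + (0 + X)) + c.(0\{d}\{a} + a.b.X))) | --a--▸ u1, --b--▸ u0, --c--▸ u2
  u4 = b.(rec X. a.b.(b.X + (0 + X)) + c.(0\{d}\{a} + a.b.X)) | --b--▸ u0
Reachable graph of Q (5 states):
  v0 = rec X. a.b.(b.X + (0 + X)) + c.(0\{d}\{a} + a.b.X) + c.(0\{d}\{a} + a.b.X) | --a--▸ v1, --c--▸ v2
  v1 = b.(b.(rec X. a.b.(b.X + (0 + X)) + c.(0\{d}\{a} + a.b.X) + c.(0\{d}\{a} + a.b.X)) + (0 + (rec X. a.b.(b.X + (0 + X)) + c.(0\{d}\{a} + a.b.X) + c.(0\{d}\{a} + a.b.X)))) | --b--▸ v3
  v2 = 0\{d}\{a} + a.b.(rec X. a.b.(b.X + (0 + X)) + c.(0\{d}\{a} + a.b.X) + c.(0\{d}\{a} + a.b.X)) | --a--▸ v4
  v3 = b.(rec X. a.b.(b.X + (0 + X)) + c.(0\{d}\{a} + a.b.X) + c.(0\{d}\{a} + a.b.X)) + (0 + (rec X. a.b.(b.X + (0 + X)) + c.(0\{d}\{a} + a.b.X) + c.(0\{d}\{a} + a.b.X))) | --a--▸ v1, --b--▸ v0, --c--▸ v2
  v4 = b.(rec X. a.b.(b.X + (0 + X)) + c.(0\{d}\{a} + a.b.X) + c.(0\{d}\{a} + a.b.X)) | --b--▸ v0
Bisimilarity quotient blocks:
  B0 = {u0, v0}
  B1 = {u1, v1}
  B2 = {u3, v3}
  B3 = {u2, v2}
  B4 = {u4, v4}
u0 ∈ B0, v0 ∈ B0 → same block
Bisimilar ⇒ trace-equivalent.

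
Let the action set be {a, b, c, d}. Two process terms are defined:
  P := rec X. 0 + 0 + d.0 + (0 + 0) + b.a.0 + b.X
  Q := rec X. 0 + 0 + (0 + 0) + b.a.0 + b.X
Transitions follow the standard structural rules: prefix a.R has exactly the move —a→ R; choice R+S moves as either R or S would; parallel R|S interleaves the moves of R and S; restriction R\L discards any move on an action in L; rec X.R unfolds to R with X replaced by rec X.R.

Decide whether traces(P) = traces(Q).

Reachable graph of P (3 states):
  u0 = rec X. 0 + 0 + d.0 + (0 + 0) + b.a.0 + b.X ⊢ =b=> u0, =b=> u1, =d=> u2
  u1 = a.0 ⊢ =a=> u2
  u2 = 0 ⊢ (no moves)
Reachable graph of Q (3 states):
  v0 = rec X. 0 + 0 + (0 + 0) + b.a.0 + b.X ⊢ =b=> v0, =b=> v1
  v1 = a.0 ⊢ =a=> v2
  v2 = 0 ⊢ (no moves)
Trace ⟨d⟩ through P, begin at {u0}:
  after d @ step 1: {u2}
  P completes σ.
Trace ⟨d⟩ through Q, begin at {v0}:
  after d @ step 1: ∅ (Q stuck)

NO — witness ⟨d⟩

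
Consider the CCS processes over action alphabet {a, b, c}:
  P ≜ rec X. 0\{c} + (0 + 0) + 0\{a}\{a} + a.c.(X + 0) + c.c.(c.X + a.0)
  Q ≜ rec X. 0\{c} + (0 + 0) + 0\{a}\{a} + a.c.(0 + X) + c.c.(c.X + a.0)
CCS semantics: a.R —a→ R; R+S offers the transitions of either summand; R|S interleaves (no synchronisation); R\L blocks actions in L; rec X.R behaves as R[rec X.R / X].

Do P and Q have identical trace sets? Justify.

LTS(P): 6 reachable states
  s0 = rec X. 0\{c} + (0 + 0) + 0\{a}\{a} + a.c.(X + 0) + c.c.(c.X + a.0) has moves -a-> s1, -c-> s2
  s1 = c.((rec X. 0\{c} + (0 + 0) + 0\{a}\{a} + a.c.(X + 0) + c.c.(c.X + a.0)) + 0) has moves -c-> s3
  s2 = c.(c.(rec X. 0\{c} + (0 + 0) + 0\{a}\{a} + a.c.(X + 0) + c.c.(c.X + a.0)) + a.0) has moves -c-> s4
  s3 = (rec X. 0\{c} + (0 + 0) + 0\{a}\{a} + a.c.(X + 0) + c.c.(c.X + a.0)) + 0 has moves -a-> s1, -c-> s2
  s4 = c.(rec X. 0\{c} + (0 + 0) + 0\{a}\{a} + a.c.(X + 0) + c.c.(c.X + a.0)) + a.0 has moves -a-> s5, -c-> s0
  s5 = 0 has moves (no moves)
LTS(Q): 6 reachable states
  t0 = rec X. 0\{c} + (0 + 0) + 0\{a}\{a} + a.c.(0 + X) + c.c.(c.X + a.0) has moves -a-> t1, -c-> t2
  t1 = c.(0 + (rec X. 0\{c} + (0 + 0) + 0\{a}\{a} + a.c.(0 + X) + c.c.(c.X + a.0))) has moves -c-> t3
  t2 = c.(c.(rec X. 0\{c} + (0 + 0) + 0\{a}\{a} + a.c.(0 + X) + c.c.(c.X + a.0)) + a.0) has moves -c-> t4
  t3 = 0 + (rec X. 0\{c} + (0 + 0) + 0\{a}\{a} + a.c.(0 + X) + c.c.(c.X + a.0)) has moves -a-> t1, -c-> t2
  t4 = c.(rec X. 0\{c} + (0 + 0) + 0\{a}\{a} + a.c.(0 + X) + c.c.(c.X + a.0)) + a.0 has moves -a-> t5, -c-> t0
  t5 = 0 has moves (no moves)
Bisimilarity quotient blocks:
  B0 = {s0, s3, t0, t3}
  B1 = {s2, t2}
  B2 = {s4, t4}
  B3 = {s5, t5}
  B4 = {s1, t1}
s0 ∈ B0, t0 ∈ B0 → same block
Bisimilar ⇒ trace-equivalent.

traces(P) = traces(Q)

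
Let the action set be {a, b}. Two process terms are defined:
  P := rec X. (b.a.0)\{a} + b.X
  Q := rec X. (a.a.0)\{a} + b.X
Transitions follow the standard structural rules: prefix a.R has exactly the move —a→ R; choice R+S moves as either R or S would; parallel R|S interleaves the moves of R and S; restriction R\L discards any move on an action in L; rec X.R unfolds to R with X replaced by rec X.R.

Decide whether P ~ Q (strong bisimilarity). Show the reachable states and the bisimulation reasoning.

P's transition system — 2 states:
  m0 = rec X. (b.a.0)\{a} + b.X ⊢ =b=> m0, =b=> m1
  m1 = (a.0)\{a} ⊢ stopped
Q's transition system — 1 states:
  n0 = rec X. (a.a.0)\{a} + b.X ⊢ =b=> n0
Coarsest stable partition (strong bisimilarity classes):
  B0 = {m0}
  B1 = {m1}
  B2 = {n0}
m0 ∈ B0, n0 ∈ B2 → different blocks

P ≁ Q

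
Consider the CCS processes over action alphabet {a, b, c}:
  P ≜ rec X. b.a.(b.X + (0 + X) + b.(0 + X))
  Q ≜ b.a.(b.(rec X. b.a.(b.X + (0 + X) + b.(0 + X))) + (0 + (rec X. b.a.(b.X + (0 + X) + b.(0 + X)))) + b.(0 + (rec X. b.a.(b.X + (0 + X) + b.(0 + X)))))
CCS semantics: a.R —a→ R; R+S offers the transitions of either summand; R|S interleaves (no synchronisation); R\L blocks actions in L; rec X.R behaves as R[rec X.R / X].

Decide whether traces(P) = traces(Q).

LTS(P): 4 reachable states
  m0 = rec X. b.a.(b.X + (0 + X) + b.(0 + X)) has moves -b-> m1
  m1 = a.(b.(rec X. b.a.(b.X + (0 + X) + b.(0 + X))) + (0 + (rec X. b.a.(b.X + (0 + X) + b.(0 + X)))) + b.(0 + (rec X. b.a.(b.X + (0 + X) + b.(0 + X))))) has moves -a-> m2
  m2 = b.(rec X. b.a.(b.X + (0 + X) + b.(0 + X))) + (0 + (rec X. b.a.(b.X + (0 + X) + b.(0 + X)))) + b.(0 + (rec X. b.a.(b.X + (0 + X) + b.(0 + X)))) has moves -b-> m0, -b-> m1, -b-> m3
  m3 = 0 + (rec X. b.a.(b.X + (0 + X) + b.(0 + X))) has moves -b-> m1
LTS(Q): 5 reachable states
  n0 = b.a.(b.(rec X. b.a.(b.X + (0 + X) + b.(0 + X))) + (0 + (rec X. b.a.(b.X + (0 + X) + b.(0 + X)))) + b.(0 + (rec X. b.a.(b.X + (0 + X) + b.(0 + X))))) has moves -b-> n1
  n1 = a.(b.(rec X. b.a.(b.X + (0 + X) + b.(0 + X))) + (0 + (rec X. b.a.(b.X + (0 + X) + b.(0 + X)))) + b.(0 + (rec X. b.a.(b.X + (0 + X) + b.(0 + X))))) has moves -a-> n2
  n2 = b.(rec X. b.a.(b.X + (0 + X) + b.(0 + X))) + (0 + (rec X. b.a.(b.X + (0 + X) + b.(0 + X)))) + b.(0 + (rec X. b.a.(b.X + (0 + X) + b.(0 + X)))) has moves -b-> n1, -b-> n3, -b-> n4
  n3 = 0 + (rec X. b.a.(b.X + (0 + X) + b.(0 + X))) has moves -b-> n1
  n4 = rec X. b.a.(b.X + (0 + X) + b.(0 + X)) has moves -b-> n1
Partition-refinement fixed point:
  B0 = {m0, m3, n0, n3, n4}
  B1 = {m1, n1}
  B2 = {m2, n2}
m0 ∈ B0, n0 ∈ B0 → same block
Bisimilar ⇒ trace-equivalent.

trace-equivalent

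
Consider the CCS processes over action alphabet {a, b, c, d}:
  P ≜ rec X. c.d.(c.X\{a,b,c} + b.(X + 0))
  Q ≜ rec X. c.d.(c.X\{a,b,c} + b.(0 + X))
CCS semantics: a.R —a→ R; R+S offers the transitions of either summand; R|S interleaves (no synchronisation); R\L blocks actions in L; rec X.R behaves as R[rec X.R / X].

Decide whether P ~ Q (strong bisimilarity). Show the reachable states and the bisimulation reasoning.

bisimilar

P's transition system — 5 states:
  p0 = rec X. c.d.(c.X\{a,b,c} + b.(X + 0)) ⊢ --c--▸ p1
  p1 = d.(c.(rec X. c.d.(c.X\{a,b,c} + b.(X + 0)))\{a,b,c} + b.((rec X. c.d.(c.X\{a,b,c} + b.(X + 0))) + 0)) ⊢ --d--▸ p2
  p2 = c.(rec X. c.d.(c.X\{a,b,c} + b.(X + 0)))\{a,b,c} + b.((rec X. c.d.(c.X\{a,b,c} + b.(X + 0))) + 0) ⊢ --b--▸ p3, --c--▸ p4
  p3 = (rec X. c.d.(c.X\{a,b,c} + b.(X + 0))) + 0 ⊢ --c--▸ p1
  p4 = (rec X. c.d.(c.X\{a,b,c} + b.(X + 0)))\{a,b,c} ⊢ deadlocked
Q's transition system — 5 states:
  q0 = rec X. c.d.(c.X\{a,b,c} + b.(0 + X)) ⊢ --c--▸ q1
  q1 = d.(c.(rec X. c.d.(c.X\{a,b,c} + b.(0 + X)))\{a,b,c} + b.(0 + (rec X. c.d.(c.X\{a,b,c} + b.(0 + X))))) ⊢ --d--▸ q2
  q2 = c.(rec X. c.d.(c.X\{a,b,c} + b.(0 + X)))\{a,b,c} + b.(0 + (rec X. c.d.(c.X\{a,b,c} + b.(0 + X)))) ⊢ --b--▸ q3, --c--▸ q4
  q3 = 0 + (rec X. c.d.(c.X\{a,b,c} + b.(0 + X))) ⊢ --c--▸ q1
  q4 = (rec X. c.d.(c.X\{a,b,c} + b.(0 + X)))\{a,b,c} ⊢ deadlocked
Bisimilarity quotient blocks:
  B0 = {p0, p3, q0, q3}
  B1 = {p1, q1}
  B2 = {p2, q2}
  B3 = {p4, q4}
p0 ∈ B0, q0 ∈ B0 → same block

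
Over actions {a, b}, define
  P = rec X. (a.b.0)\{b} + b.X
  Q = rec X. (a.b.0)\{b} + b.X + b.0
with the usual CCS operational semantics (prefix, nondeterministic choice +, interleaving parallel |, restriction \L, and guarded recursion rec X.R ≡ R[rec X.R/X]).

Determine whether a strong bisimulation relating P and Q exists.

LTS(P): 2 reachable states
  p0 = rec X. (a.b.0)\{b} + b.X | —a→ p1, —b→ p0
  p1 = (b.0)\{b} | deadlocked
LTS(Q): 3 reachable states
  q0 = rec X. (a.b.0)\{b} + b.X + b.0 | —a→ q1, —b→ q0, —b→ q2
  q1 = (b.0)\{b} | deadlocked
  q2 = 0 | deadlocked
Coarsest stable partition (strong bisimilarity classes):
  B0 = {p0}
  B1 = {p1, q1, q2}
  B2 = {q0}
p0 ∈ B0, q0 ∈ B2 → different blocks

NO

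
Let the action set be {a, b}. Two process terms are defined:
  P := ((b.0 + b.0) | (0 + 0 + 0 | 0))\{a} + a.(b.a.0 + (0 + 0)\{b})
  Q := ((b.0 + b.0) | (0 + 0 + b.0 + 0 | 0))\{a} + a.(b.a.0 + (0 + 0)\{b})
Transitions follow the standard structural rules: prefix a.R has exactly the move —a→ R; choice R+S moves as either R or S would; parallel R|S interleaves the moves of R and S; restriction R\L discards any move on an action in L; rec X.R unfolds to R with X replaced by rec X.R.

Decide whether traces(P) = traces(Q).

trace-distinct — witness ⟨bb⟩

Reachable graph of P (5 states):
  m0 = ((b.0 + b.0) | (0 + 0 + 0 | 0))\{a} + a.(b.a.0 + (0 + 0)\{b}) → --a--▸ m1, --b--▸ m2
  m1 = b.a.0 + (0 + 0)\{b} → --b--▸ m3
  m2 = (0 | (0 + 0 + 0 | 0))\{a} → stopped
  m3 = a.0 → --a--▸ m4
  m4 = 0 → stopped
Reachable graph of Q (7 states):
  n0 = ((b.0 + b.0) | (0 + 0 + b.0 + 0 | 0))\{a} + a.(b.a.0 + (0 + 0)\{b}) → --a--▸ n1, --b--▸ n2, --b--▸ n3
  n1 = b.a.0 + (0 + 0)\{b} → --b--▸ n4
  n2 = ((b.0 + b.0) | 0)\{a} → --b--▸ n5
  n3 = (0 | (0 + 0 + b.0 + 0 | 0))\{a} → --b--▸ n5
  n4 = a.0 → --a--▸ n6
  n5 = (0 | 0)\{a} → stopped
  n6 = 0 → stopped
Run σ = ⟨bb⟩ on Q: start {n0}
  [1] b ⇒ {n2, n3}
  [2] b ⇒ {n5}
  Q completes σ.
Run σ = ⟨bb⟩ on P: start {m0}
  [1] b ⇒ {m2}
  [2] b ⇒ no successor for P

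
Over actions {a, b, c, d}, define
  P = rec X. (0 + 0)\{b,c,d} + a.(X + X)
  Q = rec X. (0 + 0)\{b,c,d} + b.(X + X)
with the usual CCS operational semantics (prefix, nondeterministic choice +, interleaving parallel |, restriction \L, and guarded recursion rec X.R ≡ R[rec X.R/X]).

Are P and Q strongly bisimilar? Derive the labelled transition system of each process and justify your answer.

LTS(P): 2 reachable states
  s0 = rec X. (0 + 0)\{b,c,d} + a.(X + X) ⊢ -a-> s1
  s1 = (rec X. (0 + 0)\{b,c,d} + a.(X + X)) + (rec X. (0 + 0)\{b,c,d} + a.(X + X)) ⊢ -a-> s1
LTS(Q): 2 reachable states
  t0 = rec X. (0 + 0)\{b,c,d} + b.(X + X) ⊢ -b-> t1
  t1 = (rec X. (0 + 0)\{b,c,d} + b.(X + X)) + (rec X. (0 + 0)\{b,c,d} + b.(X + X)) ⊢ -b-> t1
Bisimilarity quotient blocks:
  B0 = {s0, s1}
  B1 = {t0, t1}
s0 ∈ B0, t0 ∈ B1 → different blocks

NO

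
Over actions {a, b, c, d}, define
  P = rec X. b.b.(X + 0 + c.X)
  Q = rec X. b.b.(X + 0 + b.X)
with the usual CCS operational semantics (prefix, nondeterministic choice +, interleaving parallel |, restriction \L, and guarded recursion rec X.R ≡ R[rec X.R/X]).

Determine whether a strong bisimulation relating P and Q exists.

LTS(P): 3 reachable states
  s0 = rec X. b.b.(X + 0 + c.X) → —b→ s1
  s1 = b.((rec X. b.b.(X + 0 + c.X)) + 0 + c.(rec X. b.b.(X + 0 + c.X))) → —b→ s2
  s2 = (rec X. b.b.(X + 0 + c.X)) + 0 + c.(rec X. b.b.(X + 0 + c.X)) → —b→ s1, —c→ s0
LTS(Q): 3 reachable states
  t0 = rec X. b.b.(X + 0 + b.X) → —b→ t1
  t1 = b.((rec X. b.b.(X + 0 + b.X)) + 0 + b.(rec X. b.b.(X + 0 + b.X))) → —b→ t2
  t2 = (rec X. b.b.(X + 0 + b.X)) + 0 + b.(rec X. b.b.(X + 0 + b.X)) → —b→ t0, —b→ t1
Partition-refinement fixed point:
  B0 = {s0}
  B1 = {s1}
  B2 = {s2}
  B3 = {t0, t1, t2}
s0 ∈ B0, t0 ∈ B3 → different blocks

not bisimilar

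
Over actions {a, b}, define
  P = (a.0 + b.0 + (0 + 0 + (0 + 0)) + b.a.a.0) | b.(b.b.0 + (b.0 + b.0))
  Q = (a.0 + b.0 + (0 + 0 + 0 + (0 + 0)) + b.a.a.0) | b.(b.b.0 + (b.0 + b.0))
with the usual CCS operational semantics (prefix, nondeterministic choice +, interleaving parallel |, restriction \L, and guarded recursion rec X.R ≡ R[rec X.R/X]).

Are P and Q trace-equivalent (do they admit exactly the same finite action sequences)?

trace-equivalent

P's transition system — 16 states:
  s0 = (a.0 + b.0 + (0 + 0 + (0 + 0)) + b.a.a.0) | b.(b.b.0 + (b.0 + b.0)) has moves —a→ s1, —b→ s1, —b→ s2, —b→ s3
  s1 = 0 | b.(b.b.0 + (b.0 + b.0)) has moves —b→ s4
  s2 = (a.0 + b.0 + (0 + 0 + (0 + 0)) + b.a.a.0) | (b.b.0 + (b.0 + b.0)) has moves —a→ s4, —b→ s4, —b→ s5, —b→ s6, —b→ s7
  s3 = a.a.0 | b.(b.b.0 + (b.0 + b.0)) has moves —a→ s8, —b→ s7
  s4 = 0 | (b.b.0 + (b.0 + b.0)) has moves —b→ s10, —b→ s9
  s5 = (a.0 + b.0 + (0 + 0 + (0 + 0)) + b.a.a.0) | 0 has moves —a→ s9, —b→ s11, —b→ s9
  s6 = (a.0 + b.0 + (0 + 0 + (0 + 0)) + b.a.a.0) | b.0 has moves —a→ s10, —b→ s10, —b→ s12, —b→ s5
  s7 = a.a.0 | (b.b.0 + (b.0 + b.0)) has moves —a→ s13, —b→ s11, —b→ s12
  s8 = a.0 | b.(b.b.0 + (b.0 + b.0)) has moves —a→ s1, —b→ s13
  s9 = 0 | 0 has moves ∅
  s10 = 0 | b.0 has moves —b→ s9
  s11 = a.a.0 | 0 has moves —a→ s14
  s12 = a.a.0 | b.0 has moves —a→ s15, —b→ s11
  s13 = a.0 | (b.b.0 + (b.0 + b.0)) has moves —a→ s4, —b→ s14, —b→ s15
  s14 = a.0 | 0 has moves —a→ s9
  s15 = a.0 | b.0 has moves —a→ s10, —b→ s14
Q's transition system — 16 states:
  t0 = (a.0 + b.0 + (0 + 0 + 0 + (0 + 0)) + b.a.a.0) | b.(b.b.0 + (b.0 + b.0)) has moves —a→ t1, —b→ t1, —b→ t2, —b→ t3
  t1 = 0 | b.(b.b.0 + (b.0 + b.0)) has moves —b→ t4
  t2 = (a.0 + b.0 + (0 + 0 + 0 + (0 + 0)) + b.a.a.0) | (b.b.0 + (b.0 + b.0)) has moves —a→ t4, —b→ t4, —b→ t5, —b→ t6, —b→ t7
  t3 = a.a.0 | b.(b.b.0 + (b.0 + b.0)) has moves —a→ t8, —b→ t7
  t4 = 0 | (b.b.0 + (b.0 + b.0)) has moves —b→ t10, —b→ t9
  t5 = (a.0 + b.0 + (0 + 0 + 0 + (0 + 0)) + b.a.a.0) | 0 has moves —a→ t9, —b→ t11, —b→ t9
  t6 = (a.0 + b.0 + (0 + 0 + 0 + (0 + 0)) + b.a.a.0) | b.0 has moves —a→ t10, —b→ t10, —b→ t12, —b→ t5
  t7 = a.a.0 | (b.b.0 + (b.0 + b.0)) has moves —a→ t13, —b→ t11, —b→ t12
  t8 = a.0 | b.(b.b.0 + (b.0 + b.0)) has moves —a→ t1, —b→ t13
  t9 = 0 | 0 has moves ∅
  t10 = 0 | b.0 has moves —b→ t9
  t11 = a.a.0 | 0 has moves —a→ t14
  t12 = a.a.0 | b.0 has moves —a→ t15, —b→ t11
  t13 = a.0 | (b.b.0 + (b.0 + b.0)) has moves —a→ t4, —b→ t14, —b→ t15
  t14 = a.0 | 0 has moves —a→ t9
  t15 = a.0 | b.0 has moves —a→ t10, —b→ t14
Bisimilarity quotient blocks:
  B0 = {s0, t0}
  B1 = {s2, t2}
  B2 = {s6, t6}
  B3 = {s10, t10}
  B4 = {s9, t9}
  B5 = {s12, t12}
  B6 = {s15, t15}
  B7 = {s14, t14}
  B8 = {s11, t11}
  B9 = {s5, t5}
  B10 = {s4, t4}
  B11 = {s7, t7}
  B12 = {s13, t13}
  B13 = {s3, t3}
  B14 = {s8, t8}
  B15 = {s1, t1}
s0 ∈ B0, t0 ∈ B0 → same block
Bisimilar ⇒ trace-equivalent.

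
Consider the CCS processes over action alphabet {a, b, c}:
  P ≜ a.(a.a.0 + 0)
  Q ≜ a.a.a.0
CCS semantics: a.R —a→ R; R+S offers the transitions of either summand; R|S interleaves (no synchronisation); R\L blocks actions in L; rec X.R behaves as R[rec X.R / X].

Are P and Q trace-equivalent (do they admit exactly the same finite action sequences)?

LTS(P): 4 reachable states
  p0 = a.(a.a.0 + 0) :: —a→ p1
  p1 = a.a.0 + 0 :: —a→ p2
  p2 = a.0 :: —a→ p3
  p3 = 0 :: deadlocked
LTS(Q): 4 reachable states
  q0 = a.a.a.0 :: —a→ q1
  q1 = a.a.0 :: —a→ q2
  q2 = a.0 :: —a→ q3
  q3 = 0 :: deadlocked
Partition-refinement fixed point:
  B0 = {p0, q0}
  B1 = {p1, q1}
  B2 = {p2, q2}
  B3 = {p3, q3}
p0 ∈ B0, q0 ∈ B0 → same block
Bisimilar ⇒ trace-equivalent.

YES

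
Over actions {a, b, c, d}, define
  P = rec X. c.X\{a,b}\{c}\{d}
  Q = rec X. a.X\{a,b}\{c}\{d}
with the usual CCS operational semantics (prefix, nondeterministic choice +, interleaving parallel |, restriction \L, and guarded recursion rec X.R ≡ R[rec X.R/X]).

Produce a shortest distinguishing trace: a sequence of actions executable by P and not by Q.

P's transition system — 2 states:
  s0 = rec X. c.X\{a,b}\{c}\{d} → -c-> s1
  s1 = (rec X. c.X\{a,b}\{c}\{d})\{a,b}\{c}\{d} → (no moves)
Q's transition system — 2 states:
  t0 = rec X. a.X\{a,b}\{c}\{d} → -a-> t1
  t1 = (rec X. a.X\{a,b}\{c}\{d})\{a,b}\{c}\{d} → (no moves)
Trace ⟨c⟩ through P, begin at {s0}:
  step 1 (c): {s1}
  P completes σ.
Trace ⟨c⟩ through Q, begin at {t0}:
  step 1 (c): ∅ (Q stuck)

c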